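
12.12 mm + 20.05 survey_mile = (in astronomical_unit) 2.157e-07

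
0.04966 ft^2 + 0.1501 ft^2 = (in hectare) 1.856e-06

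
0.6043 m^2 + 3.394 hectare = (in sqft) 3.653e+05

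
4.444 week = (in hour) 746.6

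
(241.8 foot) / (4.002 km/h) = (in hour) 0.01842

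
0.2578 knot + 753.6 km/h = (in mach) 0.6152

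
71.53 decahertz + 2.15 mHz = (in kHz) 0.7153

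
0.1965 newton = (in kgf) 0.02004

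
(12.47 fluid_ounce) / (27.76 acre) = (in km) 3.283e-12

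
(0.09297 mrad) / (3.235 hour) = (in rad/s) 7.983e-09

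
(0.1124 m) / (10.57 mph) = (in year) 7.543e-10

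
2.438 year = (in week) 127.1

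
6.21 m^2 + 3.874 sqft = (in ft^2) 70.72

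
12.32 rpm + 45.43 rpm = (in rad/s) 6.048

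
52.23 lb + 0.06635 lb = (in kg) 23.72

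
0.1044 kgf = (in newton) 1.024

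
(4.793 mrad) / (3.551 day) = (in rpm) 1.492e-07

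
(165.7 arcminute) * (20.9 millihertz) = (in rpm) 0.00962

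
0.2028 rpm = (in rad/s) 0.02124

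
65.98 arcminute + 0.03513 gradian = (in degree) 1.131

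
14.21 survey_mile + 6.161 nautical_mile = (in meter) 3.428e+04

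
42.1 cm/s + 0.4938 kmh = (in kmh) 2.009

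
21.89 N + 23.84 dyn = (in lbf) 4.921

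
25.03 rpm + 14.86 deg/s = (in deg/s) 165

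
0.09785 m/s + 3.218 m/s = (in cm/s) 331.6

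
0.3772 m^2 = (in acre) 9.321e-05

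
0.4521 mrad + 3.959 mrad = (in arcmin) 15.16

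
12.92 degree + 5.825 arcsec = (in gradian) 14.36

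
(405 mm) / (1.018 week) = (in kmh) 2.368e-06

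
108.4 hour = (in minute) 6504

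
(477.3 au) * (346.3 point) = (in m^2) 8.723e+12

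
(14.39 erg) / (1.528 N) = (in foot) 3.09e-06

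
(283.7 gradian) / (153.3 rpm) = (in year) 8.802e-09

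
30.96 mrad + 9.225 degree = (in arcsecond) 3.96e+04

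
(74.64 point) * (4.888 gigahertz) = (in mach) 3.78e+05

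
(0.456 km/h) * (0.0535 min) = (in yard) 0.4447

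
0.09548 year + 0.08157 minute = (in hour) 836.4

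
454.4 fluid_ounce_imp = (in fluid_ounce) 436.6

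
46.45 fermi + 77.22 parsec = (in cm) 2.383e+20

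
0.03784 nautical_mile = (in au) 4.685e-10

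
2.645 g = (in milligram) 2645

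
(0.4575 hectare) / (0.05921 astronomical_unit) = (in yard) 5.649e-07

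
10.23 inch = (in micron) 2.598e+05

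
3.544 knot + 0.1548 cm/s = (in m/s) 1.825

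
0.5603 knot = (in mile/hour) 0.6448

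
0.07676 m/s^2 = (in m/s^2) 0.07676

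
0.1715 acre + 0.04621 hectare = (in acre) 0.2857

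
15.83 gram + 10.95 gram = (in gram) 26.78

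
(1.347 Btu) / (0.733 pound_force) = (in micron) 4.359e+08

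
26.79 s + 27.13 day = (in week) 3.876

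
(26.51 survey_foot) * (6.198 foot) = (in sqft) 164.3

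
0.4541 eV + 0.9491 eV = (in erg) 2.248e-12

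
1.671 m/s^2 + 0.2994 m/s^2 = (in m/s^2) 1.97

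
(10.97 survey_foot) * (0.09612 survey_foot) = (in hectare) 9.796e-06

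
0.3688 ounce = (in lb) 0.02305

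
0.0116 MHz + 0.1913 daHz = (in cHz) 1.16e+06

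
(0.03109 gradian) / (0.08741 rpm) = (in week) 8.821e-08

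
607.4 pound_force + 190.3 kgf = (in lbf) 1027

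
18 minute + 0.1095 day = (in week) 0.01743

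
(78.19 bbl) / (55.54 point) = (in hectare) 0.06345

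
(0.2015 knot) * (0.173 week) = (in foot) 3.558e+04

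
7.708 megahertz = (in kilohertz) 7708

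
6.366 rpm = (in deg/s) 38.2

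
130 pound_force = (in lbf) 130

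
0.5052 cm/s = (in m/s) 0.005052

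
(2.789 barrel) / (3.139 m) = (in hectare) 1.413e-05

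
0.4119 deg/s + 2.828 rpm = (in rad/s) 0.3033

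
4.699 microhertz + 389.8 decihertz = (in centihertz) 3898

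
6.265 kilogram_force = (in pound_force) 13.81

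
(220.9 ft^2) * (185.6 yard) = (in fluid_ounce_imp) 1.226e+08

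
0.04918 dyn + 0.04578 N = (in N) 0.04578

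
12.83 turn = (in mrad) 8.061e+04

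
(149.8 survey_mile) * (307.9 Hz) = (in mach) 2.18e+05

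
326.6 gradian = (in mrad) 5130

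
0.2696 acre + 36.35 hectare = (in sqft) 3.924e+06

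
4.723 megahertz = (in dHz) 4.723e+07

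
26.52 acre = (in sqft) 1.155e+06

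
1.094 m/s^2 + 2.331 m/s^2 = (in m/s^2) 3.425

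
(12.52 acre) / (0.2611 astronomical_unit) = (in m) 1.297e-06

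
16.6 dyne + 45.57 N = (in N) 45.57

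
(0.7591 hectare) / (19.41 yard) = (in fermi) 4.277e+17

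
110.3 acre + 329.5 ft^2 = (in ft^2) 4.805e+06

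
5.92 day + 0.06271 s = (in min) 8525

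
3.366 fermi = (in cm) 3.366e-13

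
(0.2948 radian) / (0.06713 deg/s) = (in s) 251.6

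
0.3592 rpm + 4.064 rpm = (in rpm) 4.423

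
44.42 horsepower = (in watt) 3.312e+04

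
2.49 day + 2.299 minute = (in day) 2.492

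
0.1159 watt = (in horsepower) 0.0001554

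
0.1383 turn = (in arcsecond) 1.792e+05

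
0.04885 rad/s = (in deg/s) 2.799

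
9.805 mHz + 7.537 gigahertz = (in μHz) 7.537e+15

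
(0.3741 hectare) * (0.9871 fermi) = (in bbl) 2.323e-11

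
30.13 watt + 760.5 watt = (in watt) 790.6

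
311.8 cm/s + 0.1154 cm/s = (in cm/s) 311.9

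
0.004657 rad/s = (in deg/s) 0.2668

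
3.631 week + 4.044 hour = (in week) 3.655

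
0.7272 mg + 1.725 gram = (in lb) 0.003805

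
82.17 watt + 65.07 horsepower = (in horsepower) 65.18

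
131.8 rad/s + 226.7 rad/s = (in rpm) 3423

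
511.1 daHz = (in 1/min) 3.067e+05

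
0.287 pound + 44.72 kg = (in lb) 98.88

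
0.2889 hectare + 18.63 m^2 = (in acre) 0.7185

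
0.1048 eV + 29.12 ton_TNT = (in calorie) 2.912e+10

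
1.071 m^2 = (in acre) 0.0002646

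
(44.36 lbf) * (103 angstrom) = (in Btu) 1.926e-09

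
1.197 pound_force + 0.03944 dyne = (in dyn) 5.325e+05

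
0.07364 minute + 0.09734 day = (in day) 0.09739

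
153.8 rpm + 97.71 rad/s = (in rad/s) 113.8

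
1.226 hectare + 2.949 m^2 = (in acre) 3.03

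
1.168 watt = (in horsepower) 0.001566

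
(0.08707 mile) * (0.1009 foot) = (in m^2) 4.309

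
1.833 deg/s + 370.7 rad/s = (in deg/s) 2.124e+04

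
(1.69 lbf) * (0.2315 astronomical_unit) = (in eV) 1.625e+30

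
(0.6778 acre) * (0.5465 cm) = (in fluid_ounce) 5.069e+05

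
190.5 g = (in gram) 190.5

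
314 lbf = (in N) 1397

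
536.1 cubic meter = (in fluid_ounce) 1.813e+07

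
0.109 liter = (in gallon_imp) 0.02398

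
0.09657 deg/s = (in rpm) 0.0161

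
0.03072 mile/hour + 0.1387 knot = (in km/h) 0.3063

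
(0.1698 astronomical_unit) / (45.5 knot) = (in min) 1.809e+07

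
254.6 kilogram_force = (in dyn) 2.497e+08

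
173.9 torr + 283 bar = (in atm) 279.5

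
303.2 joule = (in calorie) 72.47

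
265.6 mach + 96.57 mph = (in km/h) 3.257e+05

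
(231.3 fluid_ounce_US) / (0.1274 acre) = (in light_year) 1.402e-21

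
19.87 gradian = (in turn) 0.04968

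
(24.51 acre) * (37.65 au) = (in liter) 5.587e+20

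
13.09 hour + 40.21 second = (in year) 0.001496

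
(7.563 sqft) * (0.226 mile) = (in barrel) 1607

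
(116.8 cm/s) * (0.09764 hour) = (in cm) 4.106e+04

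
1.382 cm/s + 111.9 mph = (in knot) 97.27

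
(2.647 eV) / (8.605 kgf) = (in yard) 5.496e-21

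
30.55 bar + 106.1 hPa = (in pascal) 3.066e+06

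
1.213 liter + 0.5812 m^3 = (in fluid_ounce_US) 1.969e+04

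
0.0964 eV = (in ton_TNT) 3.691e-30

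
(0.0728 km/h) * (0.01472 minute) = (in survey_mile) 1.11e-05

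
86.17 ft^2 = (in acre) 0.001978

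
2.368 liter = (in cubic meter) 0.002368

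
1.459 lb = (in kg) 0.6618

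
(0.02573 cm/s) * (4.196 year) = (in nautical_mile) 18.38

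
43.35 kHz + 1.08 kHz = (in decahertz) 4443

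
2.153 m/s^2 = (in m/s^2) 2.153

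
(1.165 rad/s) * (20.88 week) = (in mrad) 1.471e+10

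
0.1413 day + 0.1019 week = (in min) 1231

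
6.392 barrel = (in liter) 1016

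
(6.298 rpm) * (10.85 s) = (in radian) 7.156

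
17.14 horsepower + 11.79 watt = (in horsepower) 17.16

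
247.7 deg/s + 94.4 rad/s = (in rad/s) 98.72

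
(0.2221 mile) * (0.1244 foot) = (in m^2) 13.55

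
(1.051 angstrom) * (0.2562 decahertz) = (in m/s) 2.693e-10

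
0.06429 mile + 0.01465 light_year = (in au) 926.5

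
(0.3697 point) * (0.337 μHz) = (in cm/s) 4.395e-09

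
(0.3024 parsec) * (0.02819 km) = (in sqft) 2.831e+18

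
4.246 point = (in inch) 0.05897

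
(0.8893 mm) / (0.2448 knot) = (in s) 0.007062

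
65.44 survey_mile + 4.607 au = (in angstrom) 6.892e+21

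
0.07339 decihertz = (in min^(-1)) 0.4403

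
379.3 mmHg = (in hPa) 505.7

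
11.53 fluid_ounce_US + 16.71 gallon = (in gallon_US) 16.8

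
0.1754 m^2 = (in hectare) 1.754e-05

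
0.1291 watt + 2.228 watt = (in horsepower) 0.003161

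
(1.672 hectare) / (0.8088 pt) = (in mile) 3.641e+04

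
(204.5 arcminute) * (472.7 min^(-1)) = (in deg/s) 26.85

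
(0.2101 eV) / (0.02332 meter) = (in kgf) 1.472e-19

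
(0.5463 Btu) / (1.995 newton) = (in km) 0.2889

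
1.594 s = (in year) 5.055e-08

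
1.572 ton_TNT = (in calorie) 1.572e+09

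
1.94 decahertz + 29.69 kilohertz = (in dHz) 2.971e+05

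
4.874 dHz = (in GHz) 4.874e-10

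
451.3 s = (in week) 0.0007462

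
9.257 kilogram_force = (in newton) 90.78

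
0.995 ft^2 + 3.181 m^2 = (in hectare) 0.0003273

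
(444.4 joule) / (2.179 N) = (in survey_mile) 0.1267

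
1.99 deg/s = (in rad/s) 0.03473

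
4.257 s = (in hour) 0.001182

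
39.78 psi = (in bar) 2.743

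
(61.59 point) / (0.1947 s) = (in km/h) 0.4017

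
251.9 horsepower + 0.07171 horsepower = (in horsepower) 252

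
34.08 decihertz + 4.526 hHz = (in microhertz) 4.56e+08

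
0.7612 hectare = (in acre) 1.881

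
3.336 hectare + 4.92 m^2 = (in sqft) 3.591e+05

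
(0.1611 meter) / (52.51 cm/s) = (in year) 9.729e-09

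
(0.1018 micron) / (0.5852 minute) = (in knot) 5.636e-09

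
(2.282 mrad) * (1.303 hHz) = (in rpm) 2.839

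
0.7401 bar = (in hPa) 740.1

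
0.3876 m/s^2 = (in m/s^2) 0.3876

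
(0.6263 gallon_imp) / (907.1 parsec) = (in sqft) 1.095e-21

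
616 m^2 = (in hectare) 0.0616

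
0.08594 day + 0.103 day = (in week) 0.02699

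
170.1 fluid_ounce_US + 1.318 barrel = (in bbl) 1.35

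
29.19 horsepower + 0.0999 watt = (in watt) 2.177e+04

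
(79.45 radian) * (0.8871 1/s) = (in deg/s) 4038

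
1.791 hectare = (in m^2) 1.791e+04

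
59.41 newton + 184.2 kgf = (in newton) 1866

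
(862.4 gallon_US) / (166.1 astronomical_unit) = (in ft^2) 1.414e-12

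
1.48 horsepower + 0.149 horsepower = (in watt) 1215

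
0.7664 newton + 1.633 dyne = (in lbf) 0.1723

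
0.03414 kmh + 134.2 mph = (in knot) 116.6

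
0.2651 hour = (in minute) 15.91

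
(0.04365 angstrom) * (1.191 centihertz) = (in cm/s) 5.199e-12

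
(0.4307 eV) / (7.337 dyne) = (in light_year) 9.941e-32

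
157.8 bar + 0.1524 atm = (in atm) 155.9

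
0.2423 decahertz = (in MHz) 2.423e-06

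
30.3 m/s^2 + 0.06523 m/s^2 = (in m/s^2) 30.37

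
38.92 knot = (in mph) 44.79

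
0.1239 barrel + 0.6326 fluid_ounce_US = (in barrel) 0.124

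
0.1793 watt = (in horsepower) 0.0002404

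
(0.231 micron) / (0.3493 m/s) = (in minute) 1.102e-08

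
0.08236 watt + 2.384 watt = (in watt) 2.466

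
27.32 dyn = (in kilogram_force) 2.786e-05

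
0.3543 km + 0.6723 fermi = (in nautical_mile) 0.1913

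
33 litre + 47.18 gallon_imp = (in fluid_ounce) 8368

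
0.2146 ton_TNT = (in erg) 8.979e+15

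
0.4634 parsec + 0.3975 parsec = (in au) 1.776e+05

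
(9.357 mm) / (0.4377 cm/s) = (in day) 2.474e-05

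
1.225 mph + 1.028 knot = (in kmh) 3.875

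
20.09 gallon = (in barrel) 0.4783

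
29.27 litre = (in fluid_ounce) 989.7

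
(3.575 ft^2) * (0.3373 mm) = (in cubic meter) 0.000112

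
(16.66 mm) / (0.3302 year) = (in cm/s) 1.6e-07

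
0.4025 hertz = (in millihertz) 402.5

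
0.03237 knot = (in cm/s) 1.665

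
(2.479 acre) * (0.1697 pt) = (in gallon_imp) 132.1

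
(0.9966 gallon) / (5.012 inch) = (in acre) 7.323e-06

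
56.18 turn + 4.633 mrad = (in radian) 353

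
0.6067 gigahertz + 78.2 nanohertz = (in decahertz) 6.067e+07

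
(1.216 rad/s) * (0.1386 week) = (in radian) 1.019e+05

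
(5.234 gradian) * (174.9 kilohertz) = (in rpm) 1.373e+05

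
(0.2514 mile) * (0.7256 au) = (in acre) 1.085e+10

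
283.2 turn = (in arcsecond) 3.67e+08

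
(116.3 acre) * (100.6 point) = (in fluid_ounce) 5.648e+08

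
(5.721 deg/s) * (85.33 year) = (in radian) 2.687e+08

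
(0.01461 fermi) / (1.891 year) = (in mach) 7.195e-28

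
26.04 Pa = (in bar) 0.0002604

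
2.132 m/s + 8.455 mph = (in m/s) 5.912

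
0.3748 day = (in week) 0.05354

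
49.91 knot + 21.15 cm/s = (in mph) 57.91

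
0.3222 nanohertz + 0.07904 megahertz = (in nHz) 7.904e+13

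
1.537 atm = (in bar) 1.557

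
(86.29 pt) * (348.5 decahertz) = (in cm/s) 1.061e+04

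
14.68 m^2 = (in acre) 0.003628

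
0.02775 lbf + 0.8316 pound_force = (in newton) 3.823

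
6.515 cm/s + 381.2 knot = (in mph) 438.8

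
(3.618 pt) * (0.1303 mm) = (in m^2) 1.663e-07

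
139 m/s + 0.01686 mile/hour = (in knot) 270.2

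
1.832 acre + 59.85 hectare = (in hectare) 60.59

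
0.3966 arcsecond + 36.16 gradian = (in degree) 32.54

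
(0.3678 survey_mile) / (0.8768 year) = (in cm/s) 0.002141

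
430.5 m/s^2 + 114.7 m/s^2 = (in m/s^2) 545.2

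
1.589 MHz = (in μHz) 1.589e+12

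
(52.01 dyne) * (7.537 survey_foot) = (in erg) 1.195e+04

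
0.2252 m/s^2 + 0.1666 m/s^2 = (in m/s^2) 0.3918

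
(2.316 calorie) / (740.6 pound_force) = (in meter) 0.002941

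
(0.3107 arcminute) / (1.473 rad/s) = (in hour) 1.704e-08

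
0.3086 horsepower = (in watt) 230.1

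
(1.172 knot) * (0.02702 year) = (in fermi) 5.138e+20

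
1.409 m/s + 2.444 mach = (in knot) 1620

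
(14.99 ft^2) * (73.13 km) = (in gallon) 2.69e+07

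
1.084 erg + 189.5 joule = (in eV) 1.183e+21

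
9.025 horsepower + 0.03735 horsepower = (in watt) 6758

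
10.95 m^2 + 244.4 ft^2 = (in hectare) 0.003366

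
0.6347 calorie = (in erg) 2.656e+07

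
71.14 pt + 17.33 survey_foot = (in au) 3.548e-11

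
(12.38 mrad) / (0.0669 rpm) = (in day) 2.045e-05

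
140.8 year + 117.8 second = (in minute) 7.4e+07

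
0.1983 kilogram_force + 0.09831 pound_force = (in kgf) 0.2429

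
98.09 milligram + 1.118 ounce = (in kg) 0.03179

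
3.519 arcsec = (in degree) 0.0009775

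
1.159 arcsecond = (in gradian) 0.0003577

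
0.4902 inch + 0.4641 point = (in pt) 35.76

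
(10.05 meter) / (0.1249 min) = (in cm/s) 134.1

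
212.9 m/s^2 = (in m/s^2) 212.9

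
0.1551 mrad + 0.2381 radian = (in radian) 0.2383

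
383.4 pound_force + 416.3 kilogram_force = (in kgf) 590.2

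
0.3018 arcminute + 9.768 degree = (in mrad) 170.6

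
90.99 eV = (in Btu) 1.382e-20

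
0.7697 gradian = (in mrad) 12.09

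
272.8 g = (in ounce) 9.623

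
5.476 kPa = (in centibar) 5.476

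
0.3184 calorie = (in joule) 1.332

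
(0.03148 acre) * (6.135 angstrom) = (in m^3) 7.816e-08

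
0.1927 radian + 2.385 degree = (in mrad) 234.3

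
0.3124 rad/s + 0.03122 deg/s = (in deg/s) 17.93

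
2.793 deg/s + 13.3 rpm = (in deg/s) 82.59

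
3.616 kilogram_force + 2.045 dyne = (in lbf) 7.972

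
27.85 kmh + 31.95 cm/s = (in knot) 15.66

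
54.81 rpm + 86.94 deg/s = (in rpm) 69.3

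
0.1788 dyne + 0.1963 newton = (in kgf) 0.02002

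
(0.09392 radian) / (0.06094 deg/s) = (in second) 88.3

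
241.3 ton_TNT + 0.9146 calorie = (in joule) 1.01e+12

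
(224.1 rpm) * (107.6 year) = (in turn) 1.267e+10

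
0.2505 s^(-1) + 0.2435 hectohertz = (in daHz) 2.46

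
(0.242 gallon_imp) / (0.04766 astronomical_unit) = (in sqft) 1.661e-12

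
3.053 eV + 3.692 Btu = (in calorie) 931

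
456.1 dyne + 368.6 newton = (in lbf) 82.87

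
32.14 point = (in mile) 7.045e-06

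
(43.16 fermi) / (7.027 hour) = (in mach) 5.011e-21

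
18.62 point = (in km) 6.569e-06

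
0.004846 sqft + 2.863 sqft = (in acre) 6.584e-05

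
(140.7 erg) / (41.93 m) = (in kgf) 3.422e-08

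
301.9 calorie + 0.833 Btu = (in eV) 1.337e+22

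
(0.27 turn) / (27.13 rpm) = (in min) 0.009952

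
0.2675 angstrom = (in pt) 7.583e-08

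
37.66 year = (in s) 1.188e+09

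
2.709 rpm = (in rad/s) 0.2837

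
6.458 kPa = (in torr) 48.44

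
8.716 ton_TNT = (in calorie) 8.716e+09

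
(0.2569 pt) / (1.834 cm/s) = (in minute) 8.236e-05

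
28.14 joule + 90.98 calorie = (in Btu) 0.3875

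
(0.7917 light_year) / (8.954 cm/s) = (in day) 9.682e+11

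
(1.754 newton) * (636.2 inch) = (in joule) 28.34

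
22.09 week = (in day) 154.6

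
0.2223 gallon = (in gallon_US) 0.2223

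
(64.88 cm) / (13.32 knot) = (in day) 1.096e-06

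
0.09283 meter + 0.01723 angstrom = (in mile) 5.768e-05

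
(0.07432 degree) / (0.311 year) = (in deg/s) 7.578e-09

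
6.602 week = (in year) 0.1266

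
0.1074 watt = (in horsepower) 0.000144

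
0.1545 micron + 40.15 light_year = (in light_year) 40.15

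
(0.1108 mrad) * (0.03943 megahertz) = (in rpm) 41.72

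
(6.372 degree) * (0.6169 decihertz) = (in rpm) 0.06551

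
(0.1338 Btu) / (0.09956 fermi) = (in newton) 1.418e+18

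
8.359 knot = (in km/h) 15.48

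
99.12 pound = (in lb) 99.12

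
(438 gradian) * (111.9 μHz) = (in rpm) 0.007352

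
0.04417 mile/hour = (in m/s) 0.01975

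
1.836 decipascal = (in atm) 1.812e-06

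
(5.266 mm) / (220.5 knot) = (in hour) 1.29e-08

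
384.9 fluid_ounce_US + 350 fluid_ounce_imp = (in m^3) 0.02133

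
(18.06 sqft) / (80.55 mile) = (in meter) 1.294e-05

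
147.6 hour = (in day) 6.15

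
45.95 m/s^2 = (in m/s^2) 45.95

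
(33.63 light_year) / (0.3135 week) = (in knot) 3.262e+12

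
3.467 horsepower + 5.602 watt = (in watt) 2591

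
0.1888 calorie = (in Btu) 0.0007487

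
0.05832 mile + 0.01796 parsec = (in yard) 6.061e+14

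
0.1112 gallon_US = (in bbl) 0.002648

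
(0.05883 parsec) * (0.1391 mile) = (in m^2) 4.064e+17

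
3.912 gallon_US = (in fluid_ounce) 500.7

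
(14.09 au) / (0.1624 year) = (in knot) 8e+05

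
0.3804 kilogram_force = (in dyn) 3.73e+05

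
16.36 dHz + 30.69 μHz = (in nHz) 1.636e+09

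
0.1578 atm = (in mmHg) 119.9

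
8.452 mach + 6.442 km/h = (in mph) 6442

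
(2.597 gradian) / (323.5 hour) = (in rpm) 3.345e-07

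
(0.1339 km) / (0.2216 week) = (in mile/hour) 0.002235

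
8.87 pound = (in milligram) 4.023e+06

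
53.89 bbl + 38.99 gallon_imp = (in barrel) 55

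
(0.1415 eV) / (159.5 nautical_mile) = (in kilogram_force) 7.826e-27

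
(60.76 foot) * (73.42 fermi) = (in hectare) 1.36e-16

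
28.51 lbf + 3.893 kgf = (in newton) 165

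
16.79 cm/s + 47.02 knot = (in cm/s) 2436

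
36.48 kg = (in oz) 1287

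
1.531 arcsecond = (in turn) 1.181e-06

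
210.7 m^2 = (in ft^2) 2268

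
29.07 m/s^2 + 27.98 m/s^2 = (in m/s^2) 57.05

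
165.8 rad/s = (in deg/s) 9500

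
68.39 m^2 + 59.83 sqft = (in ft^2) 796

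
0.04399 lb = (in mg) 1.995e+04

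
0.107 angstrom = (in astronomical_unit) 7.153e-23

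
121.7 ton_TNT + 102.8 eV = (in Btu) 4.826e+08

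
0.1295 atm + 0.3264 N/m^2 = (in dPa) 1.312e+05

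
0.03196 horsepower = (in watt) 23.83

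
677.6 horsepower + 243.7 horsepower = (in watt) 6.87e+05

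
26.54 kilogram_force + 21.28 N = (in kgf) 28.71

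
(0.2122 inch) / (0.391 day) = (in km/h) 5.744e-07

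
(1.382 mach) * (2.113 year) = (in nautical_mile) 1.693e+07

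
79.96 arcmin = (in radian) 0.02326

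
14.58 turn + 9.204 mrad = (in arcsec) 1.89e+07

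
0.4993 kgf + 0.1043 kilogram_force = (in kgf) 0.6036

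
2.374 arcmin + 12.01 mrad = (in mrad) 12.7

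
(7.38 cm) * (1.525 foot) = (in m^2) 0.0343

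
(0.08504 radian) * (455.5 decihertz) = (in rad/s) 3.874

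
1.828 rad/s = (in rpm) 17.46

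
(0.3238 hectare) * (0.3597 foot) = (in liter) 3.55e+05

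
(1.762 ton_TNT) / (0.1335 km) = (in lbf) 1.241e+07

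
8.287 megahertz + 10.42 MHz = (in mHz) 1.871e+10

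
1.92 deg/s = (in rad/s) 0.03351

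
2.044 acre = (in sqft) 8.904e+04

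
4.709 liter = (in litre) 4.709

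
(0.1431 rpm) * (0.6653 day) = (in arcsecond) 1.777e+08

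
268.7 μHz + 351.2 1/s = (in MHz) 0.0003512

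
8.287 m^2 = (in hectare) 0.0008287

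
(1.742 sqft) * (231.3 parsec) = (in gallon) 3.051e+20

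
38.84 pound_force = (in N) 172.8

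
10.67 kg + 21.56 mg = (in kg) 10.67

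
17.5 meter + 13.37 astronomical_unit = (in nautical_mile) 1.08e+09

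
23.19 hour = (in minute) 1391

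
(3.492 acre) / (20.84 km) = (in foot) 2.225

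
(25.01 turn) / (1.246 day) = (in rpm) 0.01394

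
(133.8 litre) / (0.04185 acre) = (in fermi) 7.9e+11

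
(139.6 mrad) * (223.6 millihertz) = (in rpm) 0.2981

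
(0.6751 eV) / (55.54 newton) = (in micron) 1.947e-15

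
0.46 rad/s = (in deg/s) 26.36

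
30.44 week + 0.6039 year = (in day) 433.5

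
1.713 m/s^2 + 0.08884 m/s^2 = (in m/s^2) 1.802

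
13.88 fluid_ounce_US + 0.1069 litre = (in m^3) 0.0005174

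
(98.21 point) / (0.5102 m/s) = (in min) 0.001132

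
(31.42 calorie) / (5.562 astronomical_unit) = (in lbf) 3.552e-11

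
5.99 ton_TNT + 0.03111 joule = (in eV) 1.564e+29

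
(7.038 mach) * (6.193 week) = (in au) 0.06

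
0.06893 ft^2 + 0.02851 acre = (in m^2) 115.4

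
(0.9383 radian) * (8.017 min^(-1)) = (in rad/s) 0.1254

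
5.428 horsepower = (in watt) 4048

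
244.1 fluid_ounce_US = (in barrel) 0.04541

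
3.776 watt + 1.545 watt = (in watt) 5.321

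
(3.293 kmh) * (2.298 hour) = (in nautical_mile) 4.086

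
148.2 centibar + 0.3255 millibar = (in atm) 1.463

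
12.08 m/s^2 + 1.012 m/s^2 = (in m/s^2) 13.09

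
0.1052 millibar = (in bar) 0.0001052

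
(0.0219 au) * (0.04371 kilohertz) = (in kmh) 5.155e+11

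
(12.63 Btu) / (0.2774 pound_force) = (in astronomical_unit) 7.219e-08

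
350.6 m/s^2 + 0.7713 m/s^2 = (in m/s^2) 351.4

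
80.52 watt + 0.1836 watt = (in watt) 80.7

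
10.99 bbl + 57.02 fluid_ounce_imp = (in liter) 1749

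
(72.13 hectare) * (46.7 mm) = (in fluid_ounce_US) 1.139e+09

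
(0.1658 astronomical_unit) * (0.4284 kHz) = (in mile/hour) 2.377e+13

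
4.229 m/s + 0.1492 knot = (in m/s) 4.306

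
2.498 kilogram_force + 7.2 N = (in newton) 31.7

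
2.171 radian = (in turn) 0.3455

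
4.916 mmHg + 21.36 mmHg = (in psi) 0.5081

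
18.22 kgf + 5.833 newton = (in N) 184.5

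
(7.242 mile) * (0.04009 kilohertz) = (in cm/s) 4.672e+07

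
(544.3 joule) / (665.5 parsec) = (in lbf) 5.959e-18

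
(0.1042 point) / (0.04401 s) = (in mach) 2.453e-06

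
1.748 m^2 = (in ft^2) 18.82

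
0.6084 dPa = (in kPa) 6.084e-05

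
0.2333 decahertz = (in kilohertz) 0.002333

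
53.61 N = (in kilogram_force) 5.467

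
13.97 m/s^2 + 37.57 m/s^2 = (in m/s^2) 51.54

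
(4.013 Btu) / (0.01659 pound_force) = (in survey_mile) 35.65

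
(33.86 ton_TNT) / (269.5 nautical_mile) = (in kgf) 2.894e+04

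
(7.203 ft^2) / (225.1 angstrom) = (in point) 8.427e+10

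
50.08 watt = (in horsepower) 0.06716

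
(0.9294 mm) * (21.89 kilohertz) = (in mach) 0.05975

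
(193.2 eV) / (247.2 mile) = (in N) 7.781e-23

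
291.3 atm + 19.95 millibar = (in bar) 295.2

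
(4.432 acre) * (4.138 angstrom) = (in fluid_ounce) 0.251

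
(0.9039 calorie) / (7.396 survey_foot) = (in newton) 1.678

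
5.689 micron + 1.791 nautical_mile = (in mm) 3.317e+06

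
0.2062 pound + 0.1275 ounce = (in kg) 0.09715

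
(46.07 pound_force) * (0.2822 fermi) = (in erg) 5.783e-07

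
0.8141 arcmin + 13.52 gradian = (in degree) 12.18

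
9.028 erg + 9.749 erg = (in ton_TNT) 4.488e-16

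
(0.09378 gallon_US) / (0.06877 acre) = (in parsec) 4.134e-23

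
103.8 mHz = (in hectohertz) 0.001038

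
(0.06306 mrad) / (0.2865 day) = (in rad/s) 2.548e-09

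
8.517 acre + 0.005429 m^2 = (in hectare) 3.447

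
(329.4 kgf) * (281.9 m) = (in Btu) 863.1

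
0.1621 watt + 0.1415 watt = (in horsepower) 0.0004071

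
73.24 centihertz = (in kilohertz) 0.0007324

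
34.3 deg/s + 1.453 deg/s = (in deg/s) 35.75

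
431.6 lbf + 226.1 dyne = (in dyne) 1.92e+08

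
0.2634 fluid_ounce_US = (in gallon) 0.002058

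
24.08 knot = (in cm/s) 1239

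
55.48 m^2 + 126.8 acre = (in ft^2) 5.524e+06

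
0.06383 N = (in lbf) 0.01435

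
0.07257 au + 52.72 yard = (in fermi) 1.086e+25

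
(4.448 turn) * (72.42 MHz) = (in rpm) 1.933e+10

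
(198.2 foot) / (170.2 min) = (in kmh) 0.0213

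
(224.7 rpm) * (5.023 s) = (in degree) 6772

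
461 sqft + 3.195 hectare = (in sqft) 3.444e+05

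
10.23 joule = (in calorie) 2.445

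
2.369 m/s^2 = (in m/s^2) 2.369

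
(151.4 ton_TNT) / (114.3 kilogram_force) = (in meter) 5.651e+08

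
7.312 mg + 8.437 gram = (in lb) 0.01862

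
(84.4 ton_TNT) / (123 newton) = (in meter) 2.871e+09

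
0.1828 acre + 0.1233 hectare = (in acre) 0.4875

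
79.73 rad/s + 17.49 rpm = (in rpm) 778.9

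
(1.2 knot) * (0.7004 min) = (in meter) 25.94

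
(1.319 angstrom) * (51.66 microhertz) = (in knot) 1.325e-14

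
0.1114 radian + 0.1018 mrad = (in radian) 0.1115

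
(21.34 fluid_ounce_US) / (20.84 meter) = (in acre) 7.483e-09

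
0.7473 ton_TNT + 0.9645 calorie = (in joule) 3.127e+09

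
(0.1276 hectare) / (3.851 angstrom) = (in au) 22.15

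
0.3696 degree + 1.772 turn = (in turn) 1.773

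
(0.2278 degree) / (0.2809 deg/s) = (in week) 1.341e-06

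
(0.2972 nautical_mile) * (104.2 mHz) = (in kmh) 206.5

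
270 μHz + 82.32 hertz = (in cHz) 8232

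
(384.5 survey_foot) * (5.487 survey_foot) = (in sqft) 2110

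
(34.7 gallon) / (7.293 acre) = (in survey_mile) 2.765e-09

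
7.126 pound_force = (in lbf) 7.126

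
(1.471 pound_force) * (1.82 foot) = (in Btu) 0.00344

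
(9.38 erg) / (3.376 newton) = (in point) 0.0007876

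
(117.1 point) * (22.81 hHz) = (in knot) 183.2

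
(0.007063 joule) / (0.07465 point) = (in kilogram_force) 27.35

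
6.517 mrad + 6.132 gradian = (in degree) 5.892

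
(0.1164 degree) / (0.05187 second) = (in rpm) 0.374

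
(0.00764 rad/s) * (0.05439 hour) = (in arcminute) 5143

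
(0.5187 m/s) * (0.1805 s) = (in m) 0.09363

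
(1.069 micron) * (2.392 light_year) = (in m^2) 2.419e+10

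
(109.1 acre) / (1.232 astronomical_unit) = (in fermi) 2.396e+09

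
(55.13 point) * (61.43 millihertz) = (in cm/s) 0.1195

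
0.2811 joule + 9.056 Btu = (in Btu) 9.056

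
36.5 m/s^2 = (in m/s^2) 36.5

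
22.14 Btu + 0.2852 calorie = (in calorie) 5583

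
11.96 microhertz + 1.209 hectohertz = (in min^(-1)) 7254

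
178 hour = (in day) 7.417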